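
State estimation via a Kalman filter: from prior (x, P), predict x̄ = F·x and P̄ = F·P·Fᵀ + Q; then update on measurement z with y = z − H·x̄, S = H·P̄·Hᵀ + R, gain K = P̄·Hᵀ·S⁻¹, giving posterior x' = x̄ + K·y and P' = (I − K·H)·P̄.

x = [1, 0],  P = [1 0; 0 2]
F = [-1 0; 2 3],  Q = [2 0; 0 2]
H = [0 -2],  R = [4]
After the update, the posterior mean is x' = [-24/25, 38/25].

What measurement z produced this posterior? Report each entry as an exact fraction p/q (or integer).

z = [-3]

x̄ = F·x = [-1, 2]
P̄ = F·P·Fᵀ + Q = [3 -2; -2 24]
S = H·P̄·Hᵀ + R = [100]
K = P̄·Hᵀ·S⁻¹ = [1/25; -12/25]
x' − x̄ = [1/25, -12/25] = K·y
y = (KᵀK)⁻¹·Kᵀ·(x' − x̄) = [1]
z = y + H·x̄ = [1] + [-4] = [-3]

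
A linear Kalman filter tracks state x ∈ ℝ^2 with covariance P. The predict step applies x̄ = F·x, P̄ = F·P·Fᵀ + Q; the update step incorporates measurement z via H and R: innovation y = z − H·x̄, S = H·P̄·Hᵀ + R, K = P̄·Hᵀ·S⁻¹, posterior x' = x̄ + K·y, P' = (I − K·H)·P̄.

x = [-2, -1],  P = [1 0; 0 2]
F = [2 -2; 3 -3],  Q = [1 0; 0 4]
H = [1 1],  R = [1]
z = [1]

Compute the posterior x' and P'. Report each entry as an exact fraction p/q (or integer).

x' = [8/27, 17/27]
P' = [92/81 -61/81; -61/81 110/81]

x̄ = F·x = [-2, -3]
P̄ = F·P·Fᵀ + Q = [13 18; 18 31]
y = z − H·x̄ = [6]
S = H·P̄·Hᵀ + R = [81]
K = P̄·Hᵀ·S⁻¹ = [31/81; 49/81]
x' = x̄ + K·y = [8/27, 17/27]
P' = (I − K·H)·P̄ = [92/81 -61/81; -61/81 110/81]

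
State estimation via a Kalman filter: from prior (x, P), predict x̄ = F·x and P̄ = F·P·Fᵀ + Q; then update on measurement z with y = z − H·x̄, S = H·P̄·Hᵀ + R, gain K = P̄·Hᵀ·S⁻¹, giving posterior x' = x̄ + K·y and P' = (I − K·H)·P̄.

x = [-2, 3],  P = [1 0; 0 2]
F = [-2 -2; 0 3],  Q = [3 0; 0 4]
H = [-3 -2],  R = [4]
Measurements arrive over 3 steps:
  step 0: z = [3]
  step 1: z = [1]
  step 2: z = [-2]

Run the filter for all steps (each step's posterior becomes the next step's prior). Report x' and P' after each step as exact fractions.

step 0: x' = [-481/83, 627/83], P' = [804/83 -1164/83; -1164/83 1762/83]
step 1: x' = [12259/32845, -28873/32845], P' = [321452/32845 -489324/32845; -489324/32845 777218/32845]
step 2: x' = [5981952/13115987, 3864571/13115987], P' = [141109316/13115987 -215101692/13115987; -215101692/13115987 340793722/13115987]

step 0: x̄ = F·x = [-2, 9]
step 0: P̄ = F·P·Fᵀ + Q = [15 -12; -12 22]
step 0: y = z − H·x̄ = [15]
step 0: S = H·P̄·Hᵀ + R = [83]
step 0: K = P̄·Hᵀ·S⁻¹ = [-21/83; -8/83]
step 0: x' = x̄ + K·y = [-481/83, 627/83]
step 0: P' = (I − K·H)·P̄ = [804/83 -1164/83; -1164/83 1762/83]
step 1: x̄ = F·x = [-292/83, 1881/83]
step 1: P̄ = F·P·Fᵀ + Q = [1201/83 -3588/83; -3588/83 16190/83]
step 1: y = z − H·x̄ = [2969/83]
step 1: S = H·P̄·Hᵀ + R = [32845/83]
step 1: K = P̄·Hᵀ·S⁻¹ = [3573/32845; -21616/32845]
step 1: x' = x̄ + K·y = [12259/32845, -28873/32845]
step 1: P' = (I − K·H)·P̄ = [321452/32845 -489324/32845; -489324/32845 777218/32845]
step 2: x̄ = F·x = [33228/32845, -86619/32845]
step 2: P̄ = F·P·Fᵀ + Q = [578623/32845 -1727364/32845; -1727364/32845 7126342/32845]
step 2: y = z − H·x̄ = [-139244/32845]
step 2: S = H·P̄·Hᵀ + R = [13115987/32845]
step 2: K = P̄·Hᵀ·S⁻¹ = [1718859/13115987; -9070592/13115987]
step 2: x' = x̄ + K·y = [5981952/13115987, 3864571/13115987]
step 2: P' = (I − K·H)·P̄ = [141109316/13115987 -215101692/13115987; -215101692/13115987 340793722/13115987]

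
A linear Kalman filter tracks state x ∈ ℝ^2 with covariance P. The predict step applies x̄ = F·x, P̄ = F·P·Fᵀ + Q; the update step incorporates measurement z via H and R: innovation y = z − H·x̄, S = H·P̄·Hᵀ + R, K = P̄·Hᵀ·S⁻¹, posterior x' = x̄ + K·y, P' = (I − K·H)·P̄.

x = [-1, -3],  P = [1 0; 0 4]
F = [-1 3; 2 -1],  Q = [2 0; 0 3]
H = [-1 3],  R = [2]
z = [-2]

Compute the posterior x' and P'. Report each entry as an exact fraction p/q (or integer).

x̄ = F·x = [-8, 1]
P̄ = F·P·Fᵀ + Q = [39 -14; -14 11]
y = z − H·x̄ = [-13]
S = H·P̄·Hᵀ + R = [224]
K = P̄·Hᵀ·S⁻¹ = [-81/224; 47/224]
x' = x̄ + K·y = [-739/224, -387/224]
P' = (I − K·H)·P̄ = [2175/224 671/224; 671/224 255/224]

x' = [-739/224, -387/224]
P' = [2175/224 671/224; 671/224 255/224]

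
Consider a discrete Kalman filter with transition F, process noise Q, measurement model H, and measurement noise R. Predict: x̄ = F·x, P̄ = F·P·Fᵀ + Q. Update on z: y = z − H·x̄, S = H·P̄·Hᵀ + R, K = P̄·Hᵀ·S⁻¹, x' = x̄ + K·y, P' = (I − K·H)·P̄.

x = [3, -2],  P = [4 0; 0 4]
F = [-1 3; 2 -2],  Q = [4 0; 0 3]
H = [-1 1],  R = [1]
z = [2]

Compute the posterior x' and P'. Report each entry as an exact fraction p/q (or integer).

x̄ = F·x = [-9, 10]
P̄ = F·P·Fᵀ + Q = [44 -32; -32 35]
y = z − H·x̄ = [-17]
S = H·P̄·Hᵀ + R = [144]
K = P̄·Hᵀ·S⁻¹ = [-19/36; 67/144]
x' = x̄ + K·y = [-1/36, 301/144]
P' = (I − K·H)·P̄ = [35/9 121/36; 121/36 551/144]

x' = [-1/36, 301/144]
P' = [35/9 121/36; 121/36 551/144]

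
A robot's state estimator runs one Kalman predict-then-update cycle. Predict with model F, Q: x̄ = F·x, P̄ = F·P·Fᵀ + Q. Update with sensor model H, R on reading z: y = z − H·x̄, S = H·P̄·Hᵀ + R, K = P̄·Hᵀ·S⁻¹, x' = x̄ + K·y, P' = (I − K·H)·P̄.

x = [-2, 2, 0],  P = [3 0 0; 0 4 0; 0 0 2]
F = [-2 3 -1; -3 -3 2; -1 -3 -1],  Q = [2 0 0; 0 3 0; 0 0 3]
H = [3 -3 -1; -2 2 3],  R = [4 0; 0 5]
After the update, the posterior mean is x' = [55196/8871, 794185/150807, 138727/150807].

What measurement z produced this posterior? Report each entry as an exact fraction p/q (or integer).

z = [2, 1]

x̄ = F·x = [10, 0, -4]
P̄ = F·P·Fᵀ + Q = [52 -22 -28; -22 74 41; -28 41 44]
S = H·P̄·Hᵀ + R = [1992 -1911; -1911 1909]
K = P̄·Hᵀ·S⁻¹ = [1994/8871 306/2957; -26096/150807 -413/50269; 36811/150807 19393/50269]
x' − x̄ = [-33514/8871, 794185/150807, 741955/150807] = K·y
y = (KᵀK)⁻¹·Kᵀ·(x' − x̄) = [-32, 33]
z = y + H·x̄ = [-32, 33] + [34, -32] = [2, 1]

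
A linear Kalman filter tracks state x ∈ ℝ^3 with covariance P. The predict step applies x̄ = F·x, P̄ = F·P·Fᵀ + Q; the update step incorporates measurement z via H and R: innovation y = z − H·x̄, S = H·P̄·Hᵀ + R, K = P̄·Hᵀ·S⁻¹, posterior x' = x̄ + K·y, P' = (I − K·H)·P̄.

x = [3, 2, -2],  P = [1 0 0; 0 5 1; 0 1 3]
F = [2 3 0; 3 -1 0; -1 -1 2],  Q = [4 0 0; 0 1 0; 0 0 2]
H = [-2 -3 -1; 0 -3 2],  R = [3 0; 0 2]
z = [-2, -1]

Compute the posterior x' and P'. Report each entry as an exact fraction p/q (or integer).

x̄ = F·x = [12, 7, -9]
P̄ = F·P·Fᵀ + Q = [53 -9 -11; -9 15 0; -11 0 16]
y = z − H·x̄ = [34, 38]
S = H·P̄·Hᵀ + R = [214 93; 93 201]
K = P̄·Hᵀ·S⁻¹ = [-4711/11455 7394/34365; -414/11455 -2373/11455; -118/2291 1258/6873]
x' = x̄ + K·y = [42566/6873, -4813/2291, -26089/6873]
P' = (I − K·H)·P̄ = [823331/34365 -119382/11455 -105965/6873; -119382/11455 53862/11455 15684/2291; -105965/6873 15684/2291 71836/6873]

x' = [42566/6873, -4813/2291, -26089/6873]
P' = [823331/34365 -119382/11455 -105965/6873; -119382/11455 53862/11455 15684/2291; -105965/6873 15684/2291 71836/6873]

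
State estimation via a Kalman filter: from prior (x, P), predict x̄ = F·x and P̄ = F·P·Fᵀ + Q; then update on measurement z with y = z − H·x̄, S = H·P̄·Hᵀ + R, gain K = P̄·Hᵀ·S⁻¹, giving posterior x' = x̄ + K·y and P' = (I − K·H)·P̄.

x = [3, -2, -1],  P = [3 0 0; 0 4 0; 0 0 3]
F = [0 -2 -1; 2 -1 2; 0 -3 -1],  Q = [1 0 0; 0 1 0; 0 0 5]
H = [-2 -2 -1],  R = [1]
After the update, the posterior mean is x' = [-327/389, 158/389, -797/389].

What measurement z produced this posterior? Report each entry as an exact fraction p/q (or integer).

x̄ = F·x = [5, 6, 7]
P̄ = F·P·Fᵀ + Q = [20 2 27; 2 29 6; 27 6 44]
S = H·P̄·Hᵀ + R = [389]
K = P̄·Hᵀ·S⁻¹ = [-71/389; -68/389; -110/389]
x' − x̄ = [-2272/389, -2176/389, -3520/389] = K·y
y = (KᵀK)⁻¹·Kᵀ·(x' − x̄) = [32]
z = y + H·x̄ = [32] + [-29] = [3]

z = [3]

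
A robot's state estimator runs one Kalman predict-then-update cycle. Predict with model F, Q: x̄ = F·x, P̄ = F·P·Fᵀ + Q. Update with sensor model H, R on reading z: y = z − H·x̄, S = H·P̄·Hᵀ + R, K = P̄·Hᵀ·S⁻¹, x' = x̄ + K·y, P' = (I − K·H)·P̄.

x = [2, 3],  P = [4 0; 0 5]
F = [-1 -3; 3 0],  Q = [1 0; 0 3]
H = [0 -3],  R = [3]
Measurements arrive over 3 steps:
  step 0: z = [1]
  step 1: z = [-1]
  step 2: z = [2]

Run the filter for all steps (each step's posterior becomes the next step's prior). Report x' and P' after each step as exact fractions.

step 0: x' = [-535/59, -33/118], P' = [2734/59 -6/59; -6/59 39/118]
step 1: x' = [16009/18602, 11589/37204], P' = [80643/18602 -2037/18602; -2037/18602 24783/74408]
step 2: x' = [-8253865/9453524, -1515159/2363381], P' = [80623267/18907048 -223596/2363381; -223596/2363381 781593/2363381]

step 0: x̄ = F·x = [-11, 6]
step 0: P̄ = F·P·Fᵀ + Q = [50 -12; -12 39]
step 0: y = z − H·x̄ = [19]
step 0: S = H·P̄·Hᵀ + R = [354]
step 0: K = P̄·Hᵀ·S⁻¹ = [6/59; -39/118]
step 0: x' = x̄ + K·y = [-535/59, -33/118]
step 0: P' = (I − K·H)·P̄ = [2734/59 -6/59; -6/59 39/118]
step 1: x̄ = F·x = [1169/118, -1605/59]
step 1: P̄ = F·P·Fᵀ + Q = [5865/118 -8148/59; -8148/59 24783/59]
step 1: y = z − H·x̄ = [-4874/59]
step 1: S = H·P̄·Hᵀ + R = [223224/59]
step 1: K = P̄·Hᵀ·S⁻¹ = [2037/18602; -24783/74408]
step 1: x' = x̄ + K·y = [16009/18602, 11589/37204]
step 1: P' = (I − K·H)·P̄ = [80643/18602 -2037/18602; -2037/18602 24783/74408]
step 2: x̄ = F·x = [-66785/37204, 48027/18602]
step 2: P̄ = F·P·Fᵀ + Q = [571139/74408 -111798/9301; -111798/9301 781593/18602]
step 2: y = z − H·x̄ = [181285/18602]
step 2: S = H·P̄·Hᵀ + R = [7090143/18602]
step 2: K = P̄·Hᵀ·S⁻¹ = [223596/2363381; -781593/2363381]
step 2: x' = x̄ + K·y = [-8253865/9453524, -1515159/2363381]
step 2: P' = (I − K·H)·P̄ = [80623267/18907048 -223596/2363381; -223596/2363381 781593/2363381]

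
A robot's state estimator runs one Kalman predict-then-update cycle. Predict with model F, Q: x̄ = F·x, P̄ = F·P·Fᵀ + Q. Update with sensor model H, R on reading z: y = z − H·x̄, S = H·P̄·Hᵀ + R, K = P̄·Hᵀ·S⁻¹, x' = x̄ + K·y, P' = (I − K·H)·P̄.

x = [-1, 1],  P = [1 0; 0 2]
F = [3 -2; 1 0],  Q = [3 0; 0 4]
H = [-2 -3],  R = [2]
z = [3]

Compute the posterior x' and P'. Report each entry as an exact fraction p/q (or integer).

x̄ = F·x = [-5, -1]
P̄ = F·P·Fᵀ + Q = [20 3; 3 5]
y = z − H·x̄ = [-10]
S = H·P̄·Hᵀ + R = [163]
K = P̄·Hᵀ·S⁻¹ = [-49/163; -21/163]
x' = x̄ + K·y = [-325/163, 47/163]
P' = (I − K·H)·P̄ = [859/163 -540/163; -540/163 374/163]

x' = [-325/163, 47/163]
P' = [859/163 -540/163; -540/163 374/163]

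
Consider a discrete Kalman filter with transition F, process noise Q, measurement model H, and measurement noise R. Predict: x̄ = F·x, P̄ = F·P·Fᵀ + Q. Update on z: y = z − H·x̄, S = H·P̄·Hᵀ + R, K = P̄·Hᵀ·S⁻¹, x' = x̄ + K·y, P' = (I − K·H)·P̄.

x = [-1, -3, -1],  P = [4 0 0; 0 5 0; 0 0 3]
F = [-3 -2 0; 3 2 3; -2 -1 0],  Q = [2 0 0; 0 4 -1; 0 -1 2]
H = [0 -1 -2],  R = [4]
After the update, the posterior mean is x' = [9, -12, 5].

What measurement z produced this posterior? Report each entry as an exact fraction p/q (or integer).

x̄ = F·x = [9, -12, 5]
P̄ = F·P·Fᵀ + Q = [58 -56 34; -56 87 -35; 34 -35 23]
S = H·P̄·Hᵀ + R = [43]
K = P̄·Hᵀ·S⁻¹ = [-12/43; -17/43; -11/43]
x' − x̄ = [0, 0, 0] = K·y
y = (KᵀK)⁻¹·Kᵀ·(x' − x̄) = [0]
z = y + H·x̄ = [0] + [2] = [2]

z = [2]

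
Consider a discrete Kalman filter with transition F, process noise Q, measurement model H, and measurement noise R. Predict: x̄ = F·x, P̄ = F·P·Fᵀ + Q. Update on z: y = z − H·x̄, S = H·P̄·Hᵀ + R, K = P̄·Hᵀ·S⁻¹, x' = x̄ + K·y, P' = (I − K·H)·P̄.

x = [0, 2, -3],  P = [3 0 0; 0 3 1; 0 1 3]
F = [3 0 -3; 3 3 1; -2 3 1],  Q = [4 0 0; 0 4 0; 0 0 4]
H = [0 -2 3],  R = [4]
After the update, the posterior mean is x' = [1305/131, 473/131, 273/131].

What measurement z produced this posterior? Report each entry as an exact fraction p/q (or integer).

z = [-1]

x̄ = F·x = [9, 3, 3]
P̄ = F·P·Fᵀ + Q = [58 9 -36; 9 67 18; -36 18 52]
S = H·P̄·Hᵀ + R = [524]
K = P̄·Hᵀ·S⁻¹ = [-63/262; -20/131; 30/131]
x' − x̄ = [126/131, 80/131, -120/131] = K·y
y = (KᵀK)⁻¹·Kᵀ·(x' − x̄) = [-4]
z = y + H·x̄ = [-4] + [3] = [-1]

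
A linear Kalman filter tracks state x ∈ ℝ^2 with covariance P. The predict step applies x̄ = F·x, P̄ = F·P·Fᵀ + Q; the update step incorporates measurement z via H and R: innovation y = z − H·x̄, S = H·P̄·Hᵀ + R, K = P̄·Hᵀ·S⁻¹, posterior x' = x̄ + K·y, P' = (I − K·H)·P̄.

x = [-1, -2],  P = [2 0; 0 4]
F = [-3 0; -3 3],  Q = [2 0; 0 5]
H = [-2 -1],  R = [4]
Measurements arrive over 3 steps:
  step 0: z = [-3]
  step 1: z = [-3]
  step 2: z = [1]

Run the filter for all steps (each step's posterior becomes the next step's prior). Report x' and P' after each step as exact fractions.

step 0: x̄ = F·x = [3, -3]
step 0: P̄ = F·P·Fᵀ + Q = [20 18; 18 59]
step 0: y = z − H·x̄ = [0]
step 0: S = H·P̄·Hᵀ + R = [215]
step 0: K = P̄·Hᵀ·S⁻¹ = [-58/215; -19/43]
step 0: x' = x̄ + K·y = [3, -3]
step 0: P' = (I − K·H)·P̄ = [936/215 -328/43; -328/43 732/43]
step 1: x̄ = F·x = [-9, -18]
step 1: P̄ = F·P·Fᵀ + Q = [8854/215 23184/215; 23184/215 71959/215]
step 1: y = z − H·x̄ = [-39]
step 1: S = H·P̄·Hᵀ + R = [200971/215]
step 1: K = P̄·Hᵀ·S⁻¹ = [-40892/200971; -118327/200971]
step 1: x' = x̄ + K·y = [-213951/200971, 997275/200971]
step 1: P' = (I − K·H)·P̄ = [498798/200971 -834028/200971; -834028/200971 2141364/200971]
step 2: x̄ = F·x = [641853/200971, 3633678/200971]
step 2: P̄ = F·P·Fᵀ + Q = [4891124/200971 11995434/200971; 11995434/200971 39778817/200971]
step 2: y = z − H·x̄ = [5118355/200971]
step 2: S = H·P̄·Hᵀ + R = [108128933/200971]
step 2: K = P̄·Hᵀ·S⁻¹ = [-21777682/108128933; -63769685/108128933]
step 2: x' = x̄ + K·y = [-19027181/9829903, 30085679/9829903]
step 2: P' = (I − K·H)·P̄ = [271703808/108128933 -456296888/108128933; -456296888/108128933 1167672516/108128933]

step 0: x' = [3, -3], P' = [936/215 -328/43; -328/43 732/43]
step 1: x' = [-213951/200971, 997275/200971], P' = [498798/200971 -834028/200971; -834028/200971 2141364/200971]
step 2: x' = [-19027181/9829903, 30085679/9829903], P' = [271703808/108128933 -456296888/108128933; -456296888/108128933 1167672516/108128933]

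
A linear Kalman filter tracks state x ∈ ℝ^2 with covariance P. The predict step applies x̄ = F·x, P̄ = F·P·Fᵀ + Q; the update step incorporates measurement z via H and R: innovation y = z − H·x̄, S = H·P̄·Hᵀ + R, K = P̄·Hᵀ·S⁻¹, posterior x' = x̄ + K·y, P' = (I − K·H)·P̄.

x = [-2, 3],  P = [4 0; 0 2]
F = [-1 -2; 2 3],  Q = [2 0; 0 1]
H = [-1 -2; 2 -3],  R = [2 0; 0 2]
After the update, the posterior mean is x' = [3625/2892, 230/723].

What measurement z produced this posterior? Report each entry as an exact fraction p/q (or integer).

z = [-3, 2]

x̄ = F·x = [-4, 5]
P̄ = F·P·Fᵀ + Q = [14 -20; -20 35]
S = H·P̄·Hᵀ + R = [76 202; 202 613]
K = P̄·Hᵀ·S⁻¹ = [-919/2892 359/1446; -170/723 -115/723]
x' − x̄ = [15193/2892, -3385/723] = K·y
y = (KᵀK)⁻¹·Kᵀ·(x' − x̄) = [3, 25]
z = y + H·x̄ = [3, 25] + [-6, -23] = [-3, 2]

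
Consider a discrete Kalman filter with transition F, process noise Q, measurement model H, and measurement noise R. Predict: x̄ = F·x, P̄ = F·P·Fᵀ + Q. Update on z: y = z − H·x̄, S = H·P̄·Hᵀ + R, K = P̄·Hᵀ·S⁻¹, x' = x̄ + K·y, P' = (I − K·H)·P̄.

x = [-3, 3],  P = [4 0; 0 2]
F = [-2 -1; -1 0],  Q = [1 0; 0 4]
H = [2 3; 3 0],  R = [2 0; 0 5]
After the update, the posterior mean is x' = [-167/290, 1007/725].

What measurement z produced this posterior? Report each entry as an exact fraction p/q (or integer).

x̄ = F·x = [3, 3]
P̄ = F·P·Fᵀ + Q = [19 8; 8 8]
S = H·P̄·Hᵀ + R = [246 186; 186 176]
K = P̄·Hᵀ·S⁻¹ = [31/870 83/290; 644/2175 -128/725]
x' − x̄ = [-1037/290, -1168/725] = K·y
y = (KᵀK)⁻¹·Kᵀ·(x' − x̄) = [-12, -11]
z = y + H·x̄ = [-12, -11] + [15, 9] = [3, -2]

z = [3, -2]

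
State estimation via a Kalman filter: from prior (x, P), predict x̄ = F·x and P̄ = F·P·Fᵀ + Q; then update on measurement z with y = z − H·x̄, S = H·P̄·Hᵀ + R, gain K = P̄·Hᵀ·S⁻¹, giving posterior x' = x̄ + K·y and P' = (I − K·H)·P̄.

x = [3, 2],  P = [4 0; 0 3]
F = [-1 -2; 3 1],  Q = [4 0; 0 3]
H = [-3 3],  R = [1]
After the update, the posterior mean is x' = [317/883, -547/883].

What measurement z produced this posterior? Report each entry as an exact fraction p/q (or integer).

z = [-3]

x̄ = F·x = [-7, 11]
P̄ = F·P·Fᵀ + Q = [20 -18; -18 42]
S = H·P̄·Hᵀ + R = [883]
K = P̄·Hᵀ·S⁻¹ = [-114/883; 180/883]
x' − x̄ = [6498/883, -10260/883] = K·y
y = (KᵀK)⁻¹·Kᵀ·(x' − x̄) = [-57]
z = y + H·x̄ = [-57] + [54] = [-3]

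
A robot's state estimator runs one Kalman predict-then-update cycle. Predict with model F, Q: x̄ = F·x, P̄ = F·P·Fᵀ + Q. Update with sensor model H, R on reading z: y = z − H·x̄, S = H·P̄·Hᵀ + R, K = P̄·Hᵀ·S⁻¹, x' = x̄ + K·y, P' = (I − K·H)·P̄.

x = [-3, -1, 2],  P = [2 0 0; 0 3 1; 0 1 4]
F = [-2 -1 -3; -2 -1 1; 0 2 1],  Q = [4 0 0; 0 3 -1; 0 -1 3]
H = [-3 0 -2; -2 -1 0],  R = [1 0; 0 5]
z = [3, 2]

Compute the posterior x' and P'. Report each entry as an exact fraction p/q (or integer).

x' = [-76428/19337, 126842/19337, 84829/19337]
P' = [58216/19337 -86287/19337 -85875/19337; -86287/19337 201319/19337 127135/19337; -85875/19337 127135/19337 131410/19337]

x̄ = F·x = [1, 9, 0]
P̄ = F·P·Fᵀ + Q = [57 1 -25; 1 16 -2; -25 -2 23]
y = z − H·x̄ = [6, 13]
S = H·P̄·Hᵀ + R = [306 241; 241 253]
K = P̄·Hᵀ·S⁻¹ = [-2898/19337 -6029/19337; 4591/19337 -5749/19337; -5195/19337 8923/19337]
x' = x̄ + K·y = [-76428/19337, 126842/19337, 84829/19337]
P' = (I − K·H)·P̄ = [58216/19337 -86287/19337 -85875/19337; -86287/19337 201319/19337 127135/19337; -85875/19337 127135/19337 131410/19337]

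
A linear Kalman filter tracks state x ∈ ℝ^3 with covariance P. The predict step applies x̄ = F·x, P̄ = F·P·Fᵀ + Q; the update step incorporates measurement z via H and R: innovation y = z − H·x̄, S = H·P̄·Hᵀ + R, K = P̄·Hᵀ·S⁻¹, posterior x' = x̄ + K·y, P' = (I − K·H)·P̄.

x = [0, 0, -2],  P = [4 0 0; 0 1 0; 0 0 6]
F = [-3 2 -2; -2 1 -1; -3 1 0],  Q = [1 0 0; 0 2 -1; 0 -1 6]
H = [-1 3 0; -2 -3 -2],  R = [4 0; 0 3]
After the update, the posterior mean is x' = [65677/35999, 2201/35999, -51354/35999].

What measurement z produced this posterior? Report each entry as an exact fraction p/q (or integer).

z = [-2, -1]

x̄ = F·x = [4, 2, 0]
P̄ = F·P·Fᵀ + Q = [65 38 38; 38 25 24; 38 24 43]
S = H·P̄·Hᵀ + R = [66 -277; -277 1708]
K = P̄·Hᵀ·S⁻¹ = [-4948/35999 -7547/35999; 8073/35999 -2885/35999; -6746/35999 -6026/35999]
x' − x̄ = [-78319/35999, -69797/35999, -51354/35999] = K·y
y = (KᵀK)⁻¹·Kᵀ·(x' − x̄) = [-4, 13]
z = y + H·x̄ = [-4, 13] + [2, -14] = [-2, -1]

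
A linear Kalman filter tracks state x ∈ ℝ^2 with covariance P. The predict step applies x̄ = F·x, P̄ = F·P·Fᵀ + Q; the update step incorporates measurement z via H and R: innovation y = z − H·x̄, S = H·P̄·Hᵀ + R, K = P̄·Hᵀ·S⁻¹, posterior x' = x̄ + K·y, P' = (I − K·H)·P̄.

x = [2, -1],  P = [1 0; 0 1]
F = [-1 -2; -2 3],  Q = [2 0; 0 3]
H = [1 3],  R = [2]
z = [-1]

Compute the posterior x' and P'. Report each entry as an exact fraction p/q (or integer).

x̄ = F·x = [0, -7]
P̄ = F·P·Fᵀ + Q = [7 -4; -4 16]
y = z − H·x̄ = [20]
S = H·P̄·Hᵀ + R = [129]
K = P̄·Hᵀ·S⁻¹ = [-5/129; 44/129]
x' = x̄ + K·y = [-100/129, -23/129]
P' = (I − K·H)·P̄ = [878/129 -296/129; -296/129 128/129]

x' = [-100/129, -23/129]
P' = [878/129 -296/129; -296/129 128/129]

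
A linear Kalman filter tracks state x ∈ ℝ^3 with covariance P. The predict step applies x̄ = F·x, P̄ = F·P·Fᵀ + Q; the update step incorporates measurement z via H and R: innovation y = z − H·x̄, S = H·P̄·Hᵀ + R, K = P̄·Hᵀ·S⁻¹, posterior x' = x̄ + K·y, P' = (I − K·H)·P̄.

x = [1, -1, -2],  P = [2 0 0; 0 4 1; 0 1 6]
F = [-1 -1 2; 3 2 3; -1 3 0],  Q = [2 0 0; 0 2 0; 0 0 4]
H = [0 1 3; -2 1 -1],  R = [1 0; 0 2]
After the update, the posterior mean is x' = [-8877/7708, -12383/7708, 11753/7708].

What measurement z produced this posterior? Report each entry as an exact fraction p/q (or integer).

x̄ = F·x = [-4, -5, -4]
P̄ = F·P·Fᵀ + Q = [28 23 -4; 23 102 27; -4 27 42]
S = H·P̄·Hᵀ + R = [643 8; 8 96]
K = P̄·Hᵀ·S⁻¹ = [161/7708 -18735/61664; 2167/7708 17183/61664; 1843/7708 -5725/61664]
x' − x̄ = [21955/7708, 26157/7708, 42585/7708] = K·y
y = (KᵀK)⁻¹·Kᵀ·(x' − x̄) = [20, -8]
z = y + H·x̄ = [20, -8] + [-17, 7] = [3, -1]

z = [3, -1]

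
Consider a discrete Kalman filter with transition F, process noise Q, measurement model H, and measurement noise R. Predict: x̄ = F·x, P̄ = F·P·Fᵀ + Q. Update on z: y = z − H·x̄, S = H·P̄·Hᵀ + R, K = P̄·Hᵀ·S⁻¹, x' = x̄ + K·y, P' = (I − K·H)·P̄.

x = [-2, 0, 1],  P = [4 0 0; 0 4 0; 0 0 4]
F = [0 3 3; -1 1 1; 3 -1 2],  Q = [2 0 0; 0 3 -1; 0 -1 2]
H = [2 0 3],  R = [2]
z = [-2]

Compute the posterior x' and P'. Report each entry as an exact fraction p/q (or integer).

x' = [907/241, 744/241, -766/241]
P' = [9370/241 4818/241 -6216/241; 4818/241 14019/964 -6417/482; -6216/241 -6417/482 4177/241]

x̄ = F·x = [3, 3, -4]
P̄ = F·P·Fᵀ + Q = [74 24 12; 24 15 -9; 12 -9 58]
y = z − H·x̄ = [4]
S = H·P̄·Hᵀ + R = [964]
K = P̄·Hᵀ·S⁻¹ = [46/241; 21/964; 99/482]
x' = x̄ + K·y = [907/241, 744/241, -766/241]
P' = (I − K·H)·P̄ = [9370/241 4818/241 -6216/241; 4818/241 14019/964 -6417/482; -6216/241 -6417/482 4177/241]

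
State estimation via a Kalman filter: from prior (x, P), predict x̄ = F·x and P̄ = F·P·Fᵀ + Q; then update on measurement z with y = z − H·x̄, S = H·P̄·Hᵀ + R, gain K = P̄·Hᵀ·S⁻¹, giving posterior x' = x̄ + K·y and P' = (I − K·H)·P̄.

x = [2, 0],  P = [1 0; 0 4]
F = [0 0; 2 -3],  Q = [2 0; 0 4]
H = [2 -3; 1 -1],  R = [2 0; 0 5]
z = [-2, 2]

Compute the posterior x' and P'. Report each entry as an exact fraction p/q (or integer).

x' = [464/1105, 944/1105]
P' = [2078/1105 1408/1105; 1408/1105 1188/1105]

x̄ = F·x = [0, 4]
P̄ = F·P·Fᵀ + Q = [2 0; 0 44]
y = z − H·x̄ = [10, 6]
S = H·P̄·Hᵀ + R = [406 136; 136 51]
K = P̄·Hᵀ·S⁻¹ = [-2/65 134/1105; -22/65 44/1105]
x' = x̄ + K·y = [464/1105, 944/1105]
P' = (I − K·H)·P̄ = [2078/1105 1408/1105; 1408/1105 1188/1105]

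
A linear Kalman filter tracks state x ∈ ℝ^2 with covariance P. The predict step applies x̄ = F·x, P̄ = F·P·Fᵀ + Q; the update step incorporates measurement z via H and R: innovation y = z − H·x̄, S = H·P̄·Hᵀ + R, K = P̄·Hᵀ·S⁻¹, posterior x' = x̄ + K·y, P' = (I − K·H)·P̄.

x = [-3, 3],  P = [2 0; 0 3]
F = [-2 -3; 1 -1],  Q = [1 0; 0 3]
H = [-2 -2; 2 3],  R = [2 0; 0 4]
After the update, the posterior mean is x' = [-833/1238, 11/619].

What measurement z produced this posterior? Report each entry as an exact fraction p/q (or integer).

z = [3, 2]

x̄ = F·x = [-3, -6]
P̄ = F·P·Fᵀ + Q = [36 5; 5 8]
S = H·P̄·Hᵀ + R = [218 -242; -242 280]
K = P̄·Hᵀ·S⁻¹ = [-953/1238 -439/1238; 237/619 280/619]
x' − x̄ = [2881/1238, 3725/619] = K·y
y = (KᵀK)⁻¹·Kᵀ·(x' − x̄) = [-15, 26]
z = y + H·x̄ = [-15, 26] + [18, -24] = [3, 2]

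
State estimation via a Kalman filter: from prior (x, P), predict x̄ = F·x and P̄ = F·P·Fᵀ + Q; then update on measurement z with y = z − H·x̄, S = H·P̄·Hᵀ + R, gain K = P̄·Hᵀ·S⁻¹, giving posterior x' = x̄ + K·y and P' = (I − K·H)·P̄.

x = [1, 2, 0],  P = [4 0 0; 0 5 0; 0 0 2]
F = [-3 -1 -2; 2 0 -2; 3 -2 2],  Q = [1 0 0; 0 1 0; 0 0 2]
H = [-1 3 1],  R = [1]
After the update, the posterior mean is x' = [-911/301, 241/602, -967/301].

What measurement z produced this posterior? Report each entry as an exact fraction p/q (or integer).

z = [1]

x̄ = F·x = [-5, 2, -1]
P̄ = F·P·Fᵀ + Q = [50 -16 -34; -16 25 16; -34 16 66]
S = H·P̄·Hᵀ + R = [602]
K = P̄·Hᵀ·S⁻¹ = [-66/301; 107/602; 74/301]
x' − x̄ = [594/301, -963/602, -666/301] = K·y
y = (KᵀK)⁻¹·Kᵀ·(x' − x̄) = [-9]
z = y + H·x̄ = [-9] + [10] = [1]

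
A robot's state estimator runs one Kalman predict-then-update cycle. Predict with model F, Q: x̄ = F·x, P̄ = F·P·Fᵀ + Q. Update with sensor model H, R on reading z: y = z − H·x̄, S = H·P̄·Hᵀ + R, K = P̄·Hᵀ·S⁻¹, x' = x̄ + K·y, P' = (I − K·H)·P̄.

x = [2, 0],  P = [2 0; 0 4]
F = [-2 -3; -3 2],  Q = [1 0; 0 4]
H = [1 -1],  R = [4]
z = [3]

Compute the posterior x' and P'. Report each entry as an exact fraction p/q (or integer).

x' = [-129/37, -716/111]
P' = [582/37 506/37; 506/37 1718/111]

x̄ = F·x = [-4, -6]
P̄ = F·P·Fᵀ + Q = [45 -12; -12 38]
y = z − H·x̄ = [1]
S = H·P̄·Hᵀ + R = [111]
K = P̄·Hᵀ·S⁻¹ = [19/37; -50/111]
x' = x̄ + K·y = [-129/37, -716/111]
P' = (I − K·H)·P̄ = [582/37 506/37; 506/37 1718/111]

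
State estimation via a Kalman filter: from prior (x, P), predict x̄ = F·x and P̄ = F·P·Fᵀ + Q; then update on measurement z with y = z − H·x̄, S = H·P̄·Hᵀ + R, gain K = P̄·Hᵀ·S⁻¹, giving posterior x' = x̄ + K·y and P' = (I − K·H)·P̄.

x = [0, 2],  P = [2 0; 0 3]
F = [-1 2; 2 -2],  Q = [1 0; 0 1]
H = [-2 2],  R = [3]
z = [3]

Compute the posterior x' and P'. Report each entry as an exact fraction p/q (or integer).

x̄ = F·x = [4, -4]
P̄ = F·P·Fᵀ + Q = [15 -16; -16 21]
y = z − H·x̄ = [19]
S = H·P̄·Hᵀ + R = [275]
K = P̄·Hᵀ·S⁻¹ = [-62/275; 74/275]
x' = x̄ + K·y = [-78/275, 306/275]
P' = (I − K·H)·P̄ = [281/275 188/275; 188/275 299/275]

x' = [-78/275, 306/275]
P' = [281/275 188/275; 188/275 299/275]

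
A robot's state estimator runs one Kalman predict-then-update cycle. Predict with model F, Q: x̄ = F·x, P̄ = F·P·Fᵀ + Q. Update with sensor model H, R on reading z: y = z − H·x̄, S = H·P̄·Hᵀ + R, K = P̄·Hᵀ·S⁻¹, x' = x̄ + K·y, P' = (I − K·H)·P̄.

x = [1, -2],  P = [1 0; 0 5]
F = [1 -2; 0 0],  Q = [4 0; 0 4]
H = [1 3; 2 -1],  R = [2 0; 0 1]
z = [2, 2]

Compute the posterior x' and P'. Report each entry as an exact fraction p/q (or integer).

x̄ = F·x = [5, 0]
P̄ = F·P·Fᵀ + Q = [25 0; 0 4]
y = z − H·x̄ = [-3, -8]
S = H·P̄·Hᵀ + R = [63 38; 38 105]
K = P̄·Hᵀ·S⁻¹ = [725/5171 2200/5171; 1412/5171 -708/5171]
x' = x̄ + K·y = [6080/5171, 1428/5171]
P' = (I − K·H)·P̄ = [1150/5171 100/5171; 100/5171 908/5171]

x' = [6080/5171, 1428/5171]
P' = [1150/5171 100/5171; 100/5171 908/5171]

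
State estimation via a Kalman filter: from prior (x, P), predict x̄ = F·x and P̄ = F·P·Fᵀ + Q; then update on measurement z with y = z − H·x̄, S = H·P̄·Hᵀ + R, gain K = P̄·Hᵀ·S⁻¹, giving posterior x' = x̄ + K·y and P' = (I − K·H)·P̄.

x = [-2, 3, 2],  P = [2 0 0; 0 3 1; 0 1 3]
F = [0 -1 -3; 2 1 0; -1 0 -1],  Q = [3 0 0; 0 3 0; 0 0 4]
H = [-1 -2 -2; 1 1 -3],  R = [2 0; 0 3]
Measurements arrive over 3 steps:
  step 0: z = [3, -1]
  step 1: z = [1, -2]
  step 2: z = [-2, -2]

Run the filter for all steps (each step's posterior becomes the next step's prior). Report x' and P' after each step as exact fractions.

step 0: x' = [-28271/5165, 19893/10330, -3916/5165], P' = [96722/5165 -58748/5165 12612/5165; -58748/5165 76039/10330 -8133/5165; 12612/5165 -8133/5165 2737/5165]
step 1: x' = [400434249/234151895, -469323556/234151895, 143846619/234151895], P' = [888423486/234151895 -525718074/234151895 113705916/234151895; -525718074/234151895 417225561/234151895 -90238959/234151895; 113705916/234151895 -90238959/234151895 64933641/234151895]
step 2: x' = [1883807716/10929117555, 10253423812/76503822885, 159193273586/229511468655], P' = [13498313618/3643039185 -7896441142/3643039185 5054503564/10929117555; -7896441142/3643039185 87384748327/51002548590 -27899515817/76503822885; 5054503564/10929117555 -27899515817/76503822885 62196335639/229511468655]

step 0: x̄ = F·x = [-9, -1, 0]
step 0: P̄ = F·P·Fᵀ + Q = [39 -6 10; -6 14 -5; 10 -5 9]
step 0: y = z − H·x̄ = [-8, 9]
step 0: S = H·P̄·Hᵀ + R = [109 -5; -5 95]
step 0: K = P̄·Hᵀ·S⁻¹ = [-445/1033 46/5165; -205/2066 2447/10330; -182/1033 -1244/5165]
step 0: x' = x̄ + K·y = [-28271/5165, 19893/10330, -3916/5165]
step 0: P' = (I − K·H)·P̄ = [96722/5165 -58748/5165 12612/5165; -58748/5165 76039/10330 -8133/5165; 12612/5165 -8133/5165 2737/5165]
step 1: x̄ = F·x = [3603/10330, -93191/10330, 32187/5165]
step 1: P̄ = F·P·Fᵀ + Q = [58699/10330 56407/10330 -20834/5165; 56407/10330 410821/10330 -151787/5165; -20834/5165 -151787/5165 145343/5165]
step 1: y = z − H·x̄ = [-43701/10330, 26205/1033]
step 1: S = H·P̄·Hᵀ + R = [515751/10330 -56141/1033; -56141/1033 530095/1033]
step 1: K = P̄·Hᵀ·S⁻¹ = [-6439917/46830379 7195888/234151895; -12825513/46830379 54074788/234151895; -6309528/46830379 -57111322/234151895]
step 1: x' = x̄ + K·y = [400434249/234151895, -469323556/234151895, 143846619/234151895]
step 1: P' = (I − K·H)·P̄ = [888423486/234151895 -525718074/234151895 113705916/234151895; -525718074/234151895 417225561/234151895 -90238959/234151895; 113705916/234151895 -90238959/234151895 64933641/234151895]
step 2: x̄ = F·x = [37783699/234151895, 331544942/234151895, -544280868/234151895]
step 2: P̄ = F·P·Fᵀ + Q = [1162650261/234151895 222691968/234151895 -80038362/234151895; 222691968/234151895 2570502894/234151895 -1388301771/234151895; -80038362/234151895 -1388301771/234151895 2117376539/234151895]
step 2: y = z − H·x̄ = [-855991943/234151895, -494095007/46830379]
step 2: S = H·P̄·Hᵀ + R = [9846672039/234151895 19856367/46830379; 19856367/46830379 6549484485/46830379]
step 2: K = P̄·Hᵀ·S⁻¹ = [-322530113/2185823511 60818768/1214346395; -8105989873/30601529154 3625955997/17000849530; -6314015122/45902293731 -6079369612/25501274295]
step 2: x' = x̄ + K·y = [1883807716/10929117555, 10253423812/76503822885, 159193273586/229511468655]
step 2: P' = (I − K·H)·P̄ = [13498313618/3643039185 -7896441142/3643039185 5054503564/10929117555; -7896441142/3643039185 87384748327/51002548590 -27899515817/76503822885; 5054503564/10929117555 -27899515817/76503822885 62196335639/229511468655]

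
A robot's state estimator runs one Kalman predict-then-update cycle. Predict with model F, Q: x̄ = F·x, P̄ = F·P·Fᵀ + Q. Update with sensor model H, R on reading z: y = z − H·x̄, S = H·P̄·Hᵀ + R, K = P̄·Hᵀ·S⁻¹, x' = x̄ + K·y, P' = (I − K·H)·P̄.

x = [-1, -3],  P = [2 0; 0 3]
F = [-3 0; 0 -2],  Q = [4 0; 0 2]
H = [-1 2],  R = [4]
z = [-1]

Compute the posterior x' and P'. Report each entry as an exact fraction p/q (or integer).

x' = [233/41, 106/41]
P' = [660/41 308/41; 308/41 182/41]

x̄ = F·x = [3, 6]
P̄ = F·P·Fᵀ + Q = [22 0; 0 14]
y = z − H·x̄ = [-10]
S = H·P̄·Hᵀ + R = [82]
K = P̄·Hᵀ·S⁻¹ = [-11/41; 14/41]
x' = x̄ + K·y = [233/41, 106/41]
P' = (I − K·H)·P̄ = [660/41 308/41; 308/41 182/41]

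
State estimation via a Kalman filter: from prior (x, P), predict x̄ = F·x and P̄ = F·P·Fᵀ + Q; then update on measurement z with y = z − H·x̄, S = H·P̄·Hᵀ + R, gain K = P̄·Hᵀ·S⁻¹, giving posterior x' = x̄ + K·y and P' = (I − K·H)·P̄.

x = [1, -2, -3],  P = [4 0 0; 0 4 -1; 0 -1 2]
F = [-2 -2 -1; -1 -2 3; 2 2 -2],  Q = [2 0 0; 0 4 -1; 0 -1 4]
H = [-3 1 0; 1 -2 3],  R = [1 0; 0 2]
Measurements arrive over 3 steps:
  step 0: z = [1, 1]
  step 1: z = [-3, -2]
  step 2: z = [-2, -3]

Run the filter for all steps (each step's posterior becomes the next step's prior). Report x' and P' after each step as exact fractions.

step 0: x' = [3977/207713, 195124/207713, 203092/207713], P' = [91492/207713 207498/207713 97384/207713; 207498/207713 628259/207713 318374/207713; 97384/207713 318374/207713 208470/207713]
step 1: x' = [8693516450/7439743077, 4197975659/7439743077, -5273810234/7439743077], P' = [2809166852/7439743077 5932970324/7439743077 2694403648/7439743077; 5932970324/7439743077 17723699039/7439743077 8872739404/7439743077; 2694403648/7439743077 8872739404/7439743077 6110852078/7439743077]
step 2: x' = [53389112014158/71376176859571, 17027448771767/71376176859571, -69947680500701/71376176859571], P' = [26901436855188/71376176859571 56822330366344/71376176859571 25810654483648/71376176859571; 56822330366344/71376176859571 169837963473753/71376176859571 85043136815552/71376176859571; 25810654483648/71376176859571 85043136815552/71376176859571 58594338791786/71376176859571]

step 0: x̄ = F·x = [5, -6, 4]
step 0: P̄ = F·P·Fᵀ + Q = [32 22 -30; 22 54 -47; -30 -47 52]
step 0: y = z − H·x̄ = [22, -28]
step 0: S = H·P̄·Hᵀ + R = [211 79; 79 1014]
step 0: K = P̄·Hᵀ·S⁻¹ = [-66978/207713 -15676/207713; 5765/207713 -46949/207713; 26222/207713 43023/207713]
step 0: x' = x̄ + K·y = [3977/207713, 195124/207713, 203092/207713]
step 0: P' = (I − K·H)·P̄ = [91492/207713 207498/207713 97384/207713; 207498/207713 628259/207713 318374/207713; 97384/207713 318374/207713 208470/207713]
step 1: x̄ = F·x = [-601294/207713, 215051/207713, -7982/207713]
step 1: P̄ = F·P·Fᵀ + Q = [6825916/207713 1555182/207713 -3290532/207713; 1555182/207713 1736810/207713 -1436729/207713; -3290532/207713 -1436729/207713 2877656/207713]
step 1: y = z − H·x̄ = [-2642072/207713, 639916/207713]
step 1: S = H·P̄·Hᵀ + R = [54046675/207713 12239507/207713; 12239507/207713 31364314/207713]
step 1: K = P̄·Hᵀ·S⁻¹ = [-2494530232/7439743077 -486781426/7439743077; -75211933/7439743077 -1448104771/7439743077; 789528460/7439743077 1640740537/7439743077]
step 1: x' = x̄ + K·y = [8693516450/7439743077, 4197975659/7439743077, -5273810234/7439743077]
step 1: P' = (I − K·H)·P̄ = [2809166852/7439743077 5932970324/7439743077 2694403648/7439743077; 5932970324/7439743077 17723699039/7439743077 8872739404/7439743077; 2694403648/7439743077 8872739404/7439743077 6110852078/7439743077]
step 2: x̄ = F·x = [-525876256/190762643, -10970299490/2479914359, 12110201562/2479914359]
step 2: P̄ = F·P·Fᵀ + Q = [5047541964/190762643 1149113326/190762643 -2416390664/190762643; 1149113326/190762643 19851063526/2479914359 -15311061375/2479914359; -2416390664/190762643 -15311061375/2479914359 30420154120/2479914359]
step 2: y = z − H·x̄ = [-14498703212/2479914359, -4528811955/190762643]
step 2: S = H·P̄·Hᵀ + R = [523262548245/2479914359 8061351737/190762643; 8061351737/190762643 27635683630/190762643]
step 2: K = P̄·Hᵀ·S⁻¹ = [-23881980199220/71376176859571 -4655630213278/71376176859571; -629027625279/71376176859571 -13862093067253/71376176859571; 7611173364608/71376176859571 15753698613951/71376176859571]
step 2: x' = x̄ + K·y = [53389112014158/71376176859571, 17027448771767/71376176859571, -69947680500701/71376176859571]
step 2: P' = (I − K·H)·P̄ = [26901436855188/71376176859571 56822330366344/71376176859571 25810654483648/71376176859571; 56822330366344/71376176859571 169837963473753/71376176859571 85043136815552/71376176859571; 25810654483648/71376176859571 85043136815552/71376176859571 58594338791786/71376176859571]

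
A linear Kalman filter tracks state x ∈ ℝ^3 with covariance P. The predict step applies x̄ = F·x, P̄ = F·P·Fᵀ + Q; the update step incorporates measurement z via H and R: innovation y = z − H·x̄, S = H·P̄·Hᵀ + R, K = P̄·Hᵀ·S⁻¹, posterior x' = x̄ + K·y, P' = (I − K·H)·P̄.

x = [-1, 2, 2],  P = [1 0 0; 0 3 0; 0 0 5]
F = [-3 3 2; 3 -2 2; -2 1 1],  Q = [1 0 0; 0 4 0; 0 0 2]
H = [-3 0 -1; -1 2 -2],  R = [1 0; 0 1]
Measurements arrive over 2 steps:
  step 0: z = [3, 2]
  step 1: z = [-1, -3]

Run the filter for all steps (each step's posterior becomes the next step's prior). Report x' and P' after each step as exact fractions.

step 0: x̄ = F·x = [13, -3, 6]
step 0: P̄ = F·P·Fᵀ + Q = [57 -7 25; -7 45 -2; 25 -2 14]
step 0: y = z − H·x̄ = [48, 33]
step 0: S = H·P̄·Hᵀ + R = [678 420; 420 438]
step 0: K = P̄·Hᵀ·S⁻¹ = [-973/3349 47/20094; -1797/6698 9803/20094; -2507/20094 -211/20094]
step 0: x' = x̄ + K·y = [-5817/6698, 1483/6698, -2245/6698]
step 0: P' = (I − K·H)·P̄ = [6797/20094 -11131/20094 -4851/6698; -11131/20094 19060/10047 6464/3349; -4851/6698 6464/3349 23083/10047]
step 1: x̄ = F·x = [8705/3349, -24907/6698, 5436/3349]
step 1: P̄ = F·P·Fᵀ + Q = [1449413/20094 -97313/10047 321722/10047; -97313/10047 127357/20094 -44027/10047; 321722/10047 -44027/10047 165983/10047]
step 1: y = z − H·x̄ = [28202/3349, 34437/3349]
step 1: S = H·P̄·Hᵀ + R = [17257441/20094 10860143/20094; 10860143/20094 7363511/20094]
step 1: K = P̄·Hᵀ·S⁻¹ = [-419880583/1363489199 40511302/1363489199; -275406994/1363489199 521999754/1363489199; -81756917/1363489199 -154114335/1363489199]
step 1: x' = x̄ + K·y = [424839947/1363489199, -4043675877/2726978398, -60022885/1363489199]
step 1: P' = (I − K·H)·P̄ = [346791266/1363489199 -426841931/1363489199 -620493215/1363489199; -426841931/1363489199 3207023397/2726978398 1555932787/1363489199; -620493215/1363489199 1555932787/1363489199 1943236562/1363489199]

step 0: x' = [-5817/6698, 1483/6698, -2245/6698], P' = [6797/20094 -11131/20094 -4851/6698; -11131/20094 19060/10047 6464/3349; -4851/6698 6464/3349 23083/10047]
step 1: x' = [424839947/1363489199, -4043675877/2726978398, -60022885/1363489199], P' = [346791266/1363489199 -426841931/1363489199 -620493215/1363489199; -426841931/1363489199 3207023397/2726978398 1555932787/1363489199; -620493215/1363489199 1555932787/1363489199 1943236562/1363489199]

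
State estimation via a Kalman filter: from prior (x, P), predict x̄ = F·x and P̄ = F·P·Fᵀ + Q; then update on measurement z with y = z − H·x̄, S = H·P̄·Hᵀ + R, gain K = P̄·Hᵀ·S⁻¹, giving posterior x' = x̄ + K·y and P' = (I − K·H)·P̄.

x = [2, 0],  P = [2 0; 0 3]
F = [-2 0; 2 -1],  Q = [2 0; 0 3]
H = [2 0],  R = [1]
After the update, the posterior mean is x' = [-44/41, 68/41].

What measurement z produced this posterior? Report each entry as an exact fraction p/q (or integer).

x̄ = F·x = [-4, 4]
P̄ = F·P·Fᵀ + Q = [10 -8; -8 14]
S = H·P̄·Hᵀ + R = [41]
K = P̄·Hᵀ·S⁻¹ = [20/41; -16/41]
x' − x̄ = [120/41, -96/41] = K·y
y = (KᵀK)⁻¹·Kᵀ·(x' − x̄) = [6]
z = y + H·x̄ = [6] + [-8] = [-2]

z = [-2]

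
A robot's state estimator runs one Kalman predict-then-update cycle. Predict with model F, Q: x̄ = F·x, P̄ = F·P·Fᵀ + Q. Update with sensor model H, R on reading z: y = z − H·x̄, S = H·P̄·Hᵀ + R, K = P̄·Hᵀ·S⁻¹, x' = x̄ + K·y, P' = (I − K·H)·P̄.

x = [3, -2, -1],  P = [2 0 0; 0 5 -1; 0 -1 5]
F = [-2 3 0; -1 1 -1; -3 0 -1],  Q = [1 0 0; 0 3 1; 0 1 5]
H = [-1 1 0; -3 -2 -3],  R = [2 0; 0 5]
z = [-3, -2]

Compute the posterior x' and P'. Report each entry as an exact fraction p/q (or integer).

x̄ = F·x = [-12, -4, -8]
P̄ = F·P·Fᵀ + Q = [54 22 15; 22 17 13; 15 13 28]
y = z − H·x̄ = [-11, -70]
S = H·P̄·Hᵀ + R = [29 112; 112 1501]
K = P̄·Hᵀ·S⁻¹ = [-3984/6197 -739/6197; 8063/30985 -3471/30985; 14358/30985 -4271/30985]
x' = x̄ + K·y = [21190/6197, 30337/30985, -106848/30985]
P' = (I − K·H)·P̄ = [21661/6197 13693/6197 -29558/6197; 13693/6197 84591/30985 -119074/30985; -29558/6197 -119074/30985 234291/30985]

x' = [21190/6197, 30337/30985, -106848/30985]
P' = [21661/6197 13693/6197 -29558/6197; 13693/6197 84591/30985 -119074/30985; -29558/6197 -119074/30985 234291/30985]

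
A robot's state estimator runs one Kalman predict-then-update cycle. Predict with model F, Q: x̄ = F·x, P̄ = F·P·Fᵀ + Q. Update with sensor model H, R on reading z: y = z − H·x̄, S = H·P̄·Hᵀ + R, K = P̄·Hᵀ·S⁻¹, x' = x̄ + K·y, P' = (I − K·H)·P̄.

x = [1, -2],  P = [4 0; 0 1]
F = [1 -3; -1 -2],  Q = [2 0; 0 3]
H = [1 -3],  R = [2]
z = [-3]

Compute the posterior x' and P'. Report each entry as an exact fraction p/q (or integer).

x' = [719/104, 343/104]
P' = [1479/104 487/104; 487/104 183/104]

x̄ = F·x = [7, 3]
P̄ = F·P·Fᵀ + Q = [15 2; 2 11]
y = z − H·x̄ = [-1]
S = H·P̄·Hᵀ + R = [104]
K = P̄·Hᵀ·S⁻¹ = [9/104; -31/104]
x' = x̄ + K·y = [719/104, 343/104]
P' = (I − K·H)·P̄ = [1479/104 487/104; 487/104 183/104]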